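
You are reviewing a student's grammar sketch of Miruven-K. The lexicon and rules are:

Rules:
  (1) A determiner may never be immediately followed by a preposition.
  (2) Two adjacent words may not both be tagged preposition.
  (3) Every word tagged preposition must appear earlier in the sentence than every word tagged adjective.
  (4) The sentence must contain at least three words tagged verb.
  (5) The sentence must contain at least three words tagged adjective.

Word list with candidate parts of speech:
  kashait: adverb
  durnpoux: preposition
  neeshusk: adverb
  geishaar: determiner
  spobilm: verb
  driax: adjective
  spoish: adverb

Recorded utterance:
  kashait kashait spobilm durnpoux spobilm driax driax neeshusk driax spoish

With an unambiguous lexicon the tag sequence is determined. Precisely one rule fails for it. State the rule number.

Fixed tagging: adverb adverb verb preposition verb adjective adjective adverb adjective adverb.
Applying the rules: R1 ok, R2 ok, R3 ok, R4 fails, R5 ok.
Only rule 4 fails.

4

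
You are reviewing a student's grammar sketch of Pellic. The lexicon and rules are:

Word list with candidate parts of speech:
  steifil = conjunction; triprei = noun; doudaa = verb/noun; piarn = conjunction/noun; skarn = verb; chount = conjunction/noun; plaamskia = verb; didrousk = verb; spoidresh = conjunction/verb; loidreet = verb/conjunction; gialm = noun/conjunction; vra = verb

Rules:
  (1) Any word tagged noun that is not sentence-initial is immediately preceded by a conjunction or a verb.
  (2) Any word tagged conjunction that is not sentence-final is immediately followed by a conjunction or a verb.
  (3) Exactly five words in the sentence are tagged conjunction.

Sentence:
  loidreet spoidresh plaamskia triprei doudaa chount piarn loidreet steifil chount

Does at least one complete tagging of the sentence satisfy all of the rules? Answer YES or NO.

Candidates per position — 1:loidreet {verb,conjunction}; 2:spoidresh {conjunction,verb}; 3:plaamskia {verb}; 4:triprei {noun}; 5:doudaa {verb,noun}; 6:chount {conjunction,noun}; 7:piarn {conjunction,noun}; 8:loidreet {verb,conjunction}; 9:steifil {conjunction}; 10:chount {conjunction,noun}.
One satisfying assignment: conjunction verb verb noun verb conjunction conjunction verb conjunction conjunction.
Verifying each rule — rule 1 holds; rule 2 holds; rule 3 holds.

YES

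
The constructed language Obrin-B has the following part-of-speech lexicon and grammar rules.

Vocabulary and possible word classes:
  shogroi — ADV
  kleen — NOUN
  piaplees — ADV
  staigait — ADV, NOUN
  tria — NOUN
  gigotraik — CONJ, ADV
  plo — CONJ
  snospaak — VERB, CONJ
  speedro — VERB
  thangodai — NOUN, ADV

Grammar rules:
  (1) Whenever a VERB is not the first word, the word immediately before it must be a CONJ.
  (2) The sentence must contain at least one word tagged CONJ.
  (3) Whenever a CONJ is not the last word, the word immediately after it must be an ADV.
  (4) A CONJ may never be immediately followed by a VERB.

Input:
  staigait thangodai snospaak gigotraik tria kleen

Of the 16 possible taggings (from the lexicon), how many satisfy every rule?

4

Candidates per position — 1:staigait {ADV,NOUN}; 2:thangodai {NOUN,ADV}; 3:snospaak {VERB,CONJ}; 4:gigotraik {CONJ,ADV}; 5:tria {NOUN}; 6:kleen {NOUN}.
There are 16 candidate sequences in total.
The sequences that satisfy every rule: ADV NOUN CONJ ADV NOUN NOUN; ADV ADV CONJ ADV NOUN NOUN; NOUN NOUN CONJ ADV NOUN NOUN; NOUN ADV CONJ ADV NOUN NOUN.
Count = 4.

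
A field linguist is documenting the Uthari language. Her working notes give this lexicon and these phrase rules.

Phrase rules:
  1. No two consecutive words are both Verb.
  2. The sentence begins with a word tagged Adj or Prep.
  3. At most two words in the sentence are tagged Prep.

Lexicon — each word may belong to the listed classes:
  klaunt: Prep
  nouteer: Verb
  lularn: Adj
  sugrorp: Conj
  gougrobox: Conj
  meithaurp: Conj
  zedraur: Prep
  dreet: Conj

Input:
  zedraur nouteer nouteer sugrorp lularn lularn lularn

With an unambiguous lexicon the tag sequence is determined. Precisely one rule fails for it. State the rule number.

Fixed tagging: Prep Verb Verb Conj Adj Adj Adj.
Rule check: R1 violated, R2 holds, R3 holds.
Only rule 1 fails.

1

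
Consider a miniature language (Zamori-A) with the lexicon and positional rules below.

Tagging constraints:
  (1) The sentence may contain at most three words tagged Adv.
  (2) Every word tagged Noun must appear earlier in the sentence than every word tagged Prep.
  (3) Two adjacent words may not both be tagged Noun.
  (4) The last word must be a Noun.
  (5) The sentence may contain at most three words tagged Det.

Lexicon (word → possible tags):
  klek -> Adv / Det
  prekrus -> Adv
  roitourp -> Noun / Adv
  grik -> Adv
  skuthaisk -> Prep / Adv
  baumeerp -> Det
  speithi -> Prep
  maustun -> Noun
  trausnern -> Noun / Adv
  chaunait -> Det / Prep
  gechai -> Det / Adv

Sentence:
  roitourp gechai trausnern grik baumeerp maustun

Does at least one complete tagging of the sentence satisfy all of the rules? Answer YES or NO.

Candidates per position — 1:roitourp {Noun,Adv}; 2:gechai {Det,Adv}; 3:trausnern {Noun,Adv}; 4:grik {Adv}; 5:baumeerp {Det}; 6:maustun {Noun}.
One satisfying assignment: Noun Det Adv Adv Det Noun.
Rule-by-rule: rule 1 holds; rule 2 holds; rule 3 holds; rule 4 holds; rule 5 holds.

YES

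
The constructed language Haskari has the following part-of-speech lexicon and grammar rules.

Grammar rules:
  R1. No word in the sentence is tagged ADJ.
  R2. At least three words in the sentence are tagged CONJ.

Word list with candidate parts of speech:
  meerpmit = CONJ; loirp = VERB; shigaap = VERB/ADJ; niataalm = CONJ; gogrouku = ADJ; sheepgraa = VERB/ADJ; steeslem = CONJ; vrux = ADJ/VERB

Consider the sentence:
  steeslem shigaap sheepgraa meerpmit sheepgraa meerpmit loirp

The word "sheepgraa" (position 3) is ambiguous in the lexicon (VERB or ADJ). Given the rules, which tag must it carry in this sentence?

VERB

Candidates per position — 1:steeslem {CONJ}; 2:shigaap {VERB,ADJ}; 3:sheepgraa {VERB,ADJ}; 4:meerpmit {CONJ}; 5:sheepgraa {VERB,ADJ}; 6:meerpmit {CONJ}; 7:loirp {VERB}.
Position 2: ADJ is ruled out by rule 1; that leaves VERB.
Position 3: ADJ is ruled out by rule 1; that leaves VERB.
Position 5: ADJ is ruled out by rule 1; that leaves VERB.
So the tagging must be: CONJ VERB VERB CONJ VERB CONJ VERB.
Rule-by-rule: rule 1 satisfied; rule 2 satisfied.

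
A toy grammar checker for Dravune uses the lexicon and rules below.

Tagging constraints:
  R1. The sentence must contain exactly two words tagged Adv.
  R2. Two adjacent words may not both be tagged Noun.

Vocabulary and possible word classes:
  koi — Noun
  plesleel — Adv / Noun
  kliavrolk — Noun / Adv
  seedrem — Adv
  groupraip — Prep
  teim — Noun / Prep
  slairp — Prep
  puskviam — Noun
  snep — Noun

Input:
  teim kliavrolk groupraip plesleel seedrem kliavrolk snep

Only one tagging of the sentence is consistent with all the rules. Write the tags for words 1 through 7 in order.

Candidates per position — 1:teim {Noun,Prep}; 2:kliavrolk {Noun,Adv}; 3:groupraip {Prep}; 4:plesleel {Adv,Noun}; 5:seedrem {Adv}; 6:kliavrolk {Noun,Adv}; 7:snep {Noun}.
Position 6: Noun is ruled out by rule 2; that leaves Adv.
Position 2: Adv is ruled out by rule 1; that leaves Noun.
Position 4: Adv is ruled out by rule 1; that leaves Noun.
Position 1: Noun is ruled out by rule 2; that leaves Prep.
The only consistent sequence is: Prep Noun Prep Noun Adv Adv Noun.
Check: rule 1 ✓; rule 2 ✓.

Prep Noun Prep Noun Adv Adv Noun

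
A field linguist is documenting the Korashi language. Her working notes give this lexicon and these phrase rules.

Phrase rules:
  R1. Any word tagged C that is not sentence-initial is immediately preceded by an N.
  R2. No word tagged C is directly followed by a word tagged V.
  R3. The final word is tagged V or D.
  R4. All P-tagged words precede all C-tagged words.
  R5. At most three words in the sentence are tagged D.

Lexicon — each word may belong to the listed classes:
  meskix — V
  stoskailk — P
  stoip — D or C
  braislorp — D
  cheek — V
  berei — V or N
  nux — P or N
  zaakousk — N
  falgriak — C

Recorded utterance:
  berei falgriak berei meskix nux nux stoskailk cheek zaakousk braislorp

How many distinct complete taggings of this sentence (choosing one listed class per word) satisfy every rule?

0

Candidates per position — 1:berei {V,N}; 2:falgriak {C}; 3:berei {V,N}; 4:meskix {V}; 5:nux {P,N}; 6:nux {P,N}; 7:stoskailk {P}; 8:cheek {V}; 9:zaakousk {N}; 10:braislorp {D}.
There are 16 candidate sequences in total.
Rule 4 cannot be satisfied by any choice of tags from the lexicon.
So there is no consistent tagging.
Count = 0.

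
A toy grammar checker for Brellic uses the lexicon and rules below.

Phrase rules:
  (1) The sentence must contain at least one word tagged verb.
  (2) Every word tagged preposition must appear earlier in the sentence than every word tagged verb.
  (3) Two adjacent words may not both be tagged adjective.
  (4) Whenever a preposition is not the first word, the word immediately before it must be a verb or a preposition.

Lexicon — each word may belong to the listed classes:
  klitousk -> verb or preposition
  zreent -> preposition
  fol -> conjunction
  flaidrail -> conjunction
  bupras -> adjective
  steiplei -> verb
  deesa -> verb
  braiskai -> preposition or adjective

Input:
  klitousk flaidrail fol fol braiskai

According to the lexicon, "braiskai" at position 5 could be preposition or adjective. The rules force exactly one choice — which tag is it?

adjective

Candidates per position — 1:klitousk {verb,preposition}; 2:flaidrail {conjunction}; 3:fol {conjunction}; 4:fol {conjunction}; 5:braiskai {preposition,adjective}.
Word 1 cannot be preposition — rule 1 would then fail for every completion. It is verb.
Word 5 cannot be preposition — rule 2 would then fail for every completion. It is adjective.
The only consistent sequence is: verb conjunction conjunction conjunction adjective.
Check: rule 1 holds; rule 2 holds; rule 3 holds; rule 4 holds.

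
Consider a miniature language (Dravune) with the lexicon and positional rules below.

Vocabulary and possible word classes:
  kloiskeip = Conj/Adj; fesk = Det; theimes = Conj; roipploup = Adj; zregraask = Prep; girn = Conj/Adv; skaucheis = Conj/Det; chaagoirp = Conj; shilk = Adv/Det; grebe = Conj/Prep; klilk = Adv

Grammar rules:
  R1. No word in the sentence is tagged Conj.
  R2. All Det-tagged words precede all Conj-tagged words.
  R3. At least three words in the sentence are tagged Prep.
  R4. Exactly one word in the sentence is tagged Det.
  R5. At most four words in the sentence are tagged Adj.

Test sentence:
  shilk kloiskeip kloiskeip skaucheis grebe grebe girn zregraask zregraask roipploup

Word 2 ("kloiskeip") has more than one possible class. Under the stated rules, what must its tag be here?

Adj

Candidates per position — 1:shilk {Adv,Det}; 2:kloiskeip {Conj,Adj}; 3:kloiskeip {Conj,Adj}; 4:skaucheis {Conj,Det}; 5:grebe {Conj,Prep}; 6:grebe {Conj,Prep}; 7:girn {Conj,Adv}; 8:zregraask {Prep}; 9:zregraask {Prep}; 10:roipploup {Adj}.
If word 2 were Conj, no tagging could satisfy rule 1; so word 2 is Adj.
If word 3 were Conj, no tagging could satisfy rule 1; so word 3 is Adj.
If word 4 were Conj, no tagging could satisfy rule 1; so word 4 is Det.
If word 5 were Conj, no tagging could satisfy rule 1; so word 5 is Prep.
If word 6 were Conj, no tagging could satisfy rule 1; so word 6 is Prep.
If word 7 were Conj, no tagging could satisfy rule 1; so word 7 is Adv.
If word 1 were Det, no tagging could satisfy rule 4; so word 1 is Adv.
The unique satisfying tagging is: Adv Adj Adj Det Prep Prep Adv Prep Prep Adj.
Verifying each rule — rule 1 holds; rule 2 holds; rule 3 holds; rule 4 holds; rule 5 holds.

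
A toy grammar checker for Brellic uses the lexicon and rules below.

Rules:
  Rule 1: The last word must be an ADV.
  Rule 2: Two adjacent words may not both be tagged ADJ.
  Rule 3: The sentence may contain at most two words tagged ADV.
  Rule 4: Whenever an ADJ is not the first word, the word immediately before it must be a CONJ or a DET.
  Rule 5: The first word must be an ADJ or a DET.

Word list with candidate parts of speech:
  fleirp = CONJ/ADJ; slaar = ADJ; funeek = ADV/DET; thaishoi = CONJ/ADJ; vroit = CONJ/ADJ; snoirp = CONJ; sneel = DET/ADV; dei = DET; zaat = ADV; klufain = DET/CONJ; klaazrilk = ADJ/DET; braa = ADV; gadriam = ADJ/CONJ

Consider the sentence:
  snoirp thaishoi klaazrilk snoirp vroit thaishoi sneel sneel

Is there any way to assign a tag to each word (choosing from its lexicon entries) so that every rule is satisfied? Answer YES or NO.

NO

Candidates per position — 1:snoirp {CONJ}; 2:thaishoi {CONJ,ADJ}; 3:klaazrilk {ADJ,DET}; 4:snoirp {CONJ}; 5:vroit {CONJ,ADJ}; 6:thaishoi {CONJ,ADJ}; 7:sneel {DET,ADV}; 8:sneel {DET,ADV}.
Rule 5 cannot be satisfied by any choice of tags from the lexicon.
So there is no consistent tagging.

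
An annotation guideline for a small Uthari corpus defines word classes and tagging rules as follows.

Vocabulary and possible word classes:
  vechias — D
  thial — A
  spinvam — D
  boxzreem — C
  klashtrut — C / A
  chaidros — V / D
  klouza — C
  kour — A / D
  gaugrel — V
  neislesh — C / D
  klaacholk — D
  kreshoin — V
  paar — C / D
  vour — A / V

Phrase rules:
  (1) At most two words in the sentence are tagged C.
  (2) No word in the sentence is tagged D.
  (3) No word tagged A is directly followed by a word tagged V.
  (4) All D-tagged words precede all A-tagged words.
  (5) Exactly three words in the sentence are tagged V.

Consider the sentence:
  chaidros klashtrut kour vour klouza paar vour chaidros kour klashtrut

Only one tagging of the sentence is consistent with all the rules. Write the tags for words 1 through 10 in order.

V A A A C C V V A A

Candidates per position — 1:chaidros {V,D}; 2:klashtrut {C,A}; 3:kour {A,D}; 4:vour {A,V}; 5:klouza {C}; 6:paar {C,D}; 7:vour {A,V}; 8:chaidros {V,D}; 9:kour {A,D}; 10:klashtrut {C,A}.
If word 1 were D, no tagging could satisfy rule 2; so word 1 is V.
If word 3 were D, no tagging could satisfy rule 2; so word 3 is A.
If word 4 were V, no tagging could satisfy rule 3; so word 4 is A.
If word 6 were D, no tagging could satisfy rule 2; so word 6 is C.
If word 7 were A, no tagging could satisfy rule 5; so word 7 is V.
If word 8 were D, no tagging could satisfy rule 2; so word 8 is V.
If word 9 were D, no tagging could satisfy rule 2; so word 9 is A.
If word 10 were C, no tagging could satisfy rule 1; so word 10 is A.
If word 2 were C, no tagging could satisfy rule 1; so word 2 is A.
The only consistent sequence is: V A A A C C V V A A.
Check: rule 1 ok; rule 2 ok; rule 3 ok; rule 4 ok; rule 5 ok.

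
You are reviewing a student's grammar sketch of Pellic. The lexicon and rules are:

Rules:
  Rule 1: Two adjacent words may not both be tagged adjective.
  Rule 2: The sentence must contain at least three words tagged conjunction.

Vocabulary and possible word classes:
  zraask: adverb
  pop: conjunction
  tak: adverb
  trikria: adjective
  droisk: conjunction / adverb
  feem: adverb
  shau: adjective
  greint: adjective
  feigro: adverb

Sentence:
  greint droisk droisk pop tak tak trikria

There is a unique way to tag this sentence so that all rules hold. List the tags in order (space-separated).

adjective conjunction conjunction conjunction adverb adverb adjective

Candidates per position — 1:greint {adjective}; 2:droisk {conjunction,adverb}; 3:droisk {conjunction,adverb}; 4:pop {conjunction}; 5:tak {adverb}; 6:tak {adverb}; 7:trikria {adjective}.
Position 2: adverb is ruled out by rule 2; that leaves conjunction.
Position 3: adverb is ruled out by rule 2; that leaves conjunction.
So the tagging must be: adjective conjunction conjunction conjunction adverb adverb adjective.
Verifying each rule — rule 1 holds; rule 2 holds.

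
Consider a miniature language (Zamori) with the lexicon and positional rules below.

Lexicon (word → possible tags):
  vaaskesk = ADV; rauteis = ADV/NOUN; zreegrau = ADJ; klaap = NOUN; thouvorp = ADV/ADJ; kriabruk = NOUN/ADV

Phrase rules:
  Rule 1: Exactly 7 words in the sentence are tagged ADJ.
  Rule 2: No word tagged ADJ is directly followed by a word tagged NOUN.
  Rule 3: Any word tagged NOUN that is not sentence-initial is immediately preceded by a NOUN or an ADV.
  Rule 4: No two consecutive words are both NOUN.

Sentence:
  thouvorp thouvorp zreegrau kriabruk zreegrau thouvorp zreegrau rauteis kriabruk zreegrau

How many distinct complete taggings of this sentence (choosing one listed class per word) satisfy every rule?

2

Candidates per position — 1:thouvorp {ADV,ADJ}; 2:thouvorp {ADV,ADJ}; 3:zreegrau {ADJ}; 4:kriabruk {NOUN,ADV}; 5:zreegrau {ADJ}; 6:thouvorp {ADV,ADJ}; 7:zreegrau {ADJ}; 8:rauteis {ADV,NOUN}; 9:kriabruk {NOUN,ADV}; 10:zreegrau {ADJ}.
There are 64 candidate sequences in total.
The sequences that satisfy every rule: ADJ ADJ ADJ ADV ADJ ADJ ADJ ADV NOUN ADJ; ADJ ADJ ADJ ADV ADJ ADJ ADJ ADV ADV ADJ.
Count = 2.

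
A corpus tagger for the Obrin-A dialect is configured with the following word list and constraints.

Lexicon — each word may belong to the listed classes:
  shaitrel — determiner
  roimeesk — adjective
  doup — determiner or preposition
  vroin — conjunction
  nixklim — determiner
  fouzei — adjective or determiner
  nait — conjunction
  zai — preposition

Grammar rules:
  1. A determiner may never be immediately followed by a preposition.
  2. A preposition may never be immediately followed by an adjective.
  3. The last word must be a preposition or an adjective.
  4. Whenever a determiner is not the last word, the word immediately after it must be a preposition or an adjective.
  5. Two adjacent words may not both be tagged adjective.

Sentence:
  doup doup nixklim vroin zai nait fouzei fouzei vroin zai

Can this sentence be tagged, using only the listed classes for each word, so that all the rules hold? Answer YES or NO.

Candidates per position — 1:doup {determiner,preposition}; 2:doup {determiner,preposition}; 3:nixklim {determiner}; 4:vroin {conjunction}; 5:zai {preposition}; 6:nait {conjunction}; 7:fouzei {adjective,determiner}; 8:fouzei {adjective,determiner}; 9:vroin {conjunction}; 10:zai {preposition}.
Rule 4 cannot be satisfied by any choice of tags from the lexicon.
So there is no consistent tagging.

NO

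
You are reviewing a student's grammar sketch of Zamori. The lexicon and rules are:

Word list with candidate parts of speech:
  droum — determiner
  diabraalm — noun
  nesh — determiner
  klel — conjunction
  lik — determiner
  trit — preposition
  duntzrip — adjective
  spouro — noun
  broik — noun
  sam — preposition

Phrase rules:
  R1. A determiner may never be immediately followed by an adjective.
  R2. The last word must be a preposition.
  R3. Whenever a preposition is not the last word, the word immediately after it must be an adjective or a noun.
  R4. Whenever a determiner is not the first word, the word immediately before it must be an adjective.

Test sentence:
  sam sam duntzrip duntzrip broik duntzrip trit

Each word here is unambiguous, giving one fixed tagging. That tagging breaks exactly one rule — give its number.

3

Fixed tagging: preposition preposition adjective adjective noun adjective preposition.
Checking each rule: R1 ✓, R2 ✓, R3 ✗, R4 ✓.
Only rule 3 fails.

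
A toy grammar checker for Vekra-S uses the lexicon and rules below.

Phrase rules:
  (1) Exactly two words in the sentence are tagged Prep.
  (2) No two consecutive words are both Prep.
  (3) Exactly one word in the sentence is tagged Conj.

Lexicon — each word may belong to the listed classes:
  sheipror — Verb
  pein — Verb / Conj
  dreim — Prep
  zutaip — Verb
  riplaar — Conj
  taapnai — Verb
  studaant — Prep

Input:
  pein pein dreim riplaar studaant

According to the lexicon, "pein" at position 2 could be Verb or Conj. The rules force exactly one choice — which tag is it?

Verb

Candidates per position — 1:pein {Verb,Conj}; 2:pein {Verb,Conj}; 3:dreim {Prep}; 4:riplaar {Conj}; 5:studaant {Prep}.
Word 1 cannot be Conj — rule 3 would then fail for every completion. It is Verb.
Word 2 cannot be Conj — rule 3 would then fail for every completion. It is Verb.
That leaves exactly one tagging: Verb Verb Prep Conj Prep.
Check: rule 1 ✓; rule 2 ✓; rule 3 ✓.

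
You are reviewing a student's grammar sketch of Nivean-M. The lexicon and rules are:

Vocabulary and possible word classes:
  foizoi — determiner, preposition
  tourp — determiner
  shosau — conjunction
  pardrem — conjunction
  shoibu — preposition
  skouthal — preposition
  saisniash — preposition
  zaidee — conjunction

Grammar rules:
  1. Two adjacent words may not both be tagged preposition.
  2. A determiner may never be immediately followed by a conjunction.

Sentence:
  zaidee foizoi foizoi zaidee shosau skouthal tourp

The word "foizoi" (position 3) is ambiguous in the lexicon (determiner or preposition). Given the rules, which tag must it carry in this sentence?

Candidates per position — 1:zaidee {conjunction}; 2:foizoi {determiner,preposition}; 3:foizoi {determiner,preposition}; 4:zaidee {conjunction}; 5:shosau {conjunction}; 6:skouthal {preposition}; 7:tourp {determiner}.
At position 3, choosing determiner makes rule 2 impossible to satisfy; hence preposition.
At position 2, choosing preposition makes rule 1 impossible to satisfy; hence determiner.
So the tagging must be: conjunction determiner preposition conjunction conjunction preposition determiner.
Check: rule 1 ok; rule 2 ok.

preposition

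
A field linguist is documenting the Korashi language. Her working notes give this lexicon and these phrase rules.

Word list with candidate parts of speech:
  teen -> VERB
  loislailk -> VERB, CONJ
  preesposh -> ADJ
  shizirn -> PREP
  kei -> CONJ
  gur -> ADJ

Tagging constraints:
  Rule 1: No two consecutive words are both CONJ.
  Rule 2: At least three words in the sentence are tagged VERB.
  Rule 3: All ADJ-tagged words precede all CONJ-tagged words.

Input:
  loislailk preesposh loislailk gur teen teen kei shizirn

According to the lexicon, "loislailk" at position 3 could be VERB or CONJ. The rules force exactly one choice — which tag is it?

Candidates per position — 1:loislailk {VERB,CONJ}; 2:preesposh {ADJ}; 3:loislailk {VERB,CONJ}; 4:gur {ADJ}; 5:teen {VERB}; 6:teen {VERB}; 7:kei {CONJ}; 8:shizirn {PREP}.
Position 1: CONJ is ruled out by rule 3; that leaves VERB.
Position 3: CONJ is ruled out by rule 3; that leaves VERB.
The unique satisfying tagging is: VERB ADJ VERB ADJ VERB VERB CONJ PREP.
Verifying each rule — rule 1 ok; rule 2 ok; rule 3 ok.

VERB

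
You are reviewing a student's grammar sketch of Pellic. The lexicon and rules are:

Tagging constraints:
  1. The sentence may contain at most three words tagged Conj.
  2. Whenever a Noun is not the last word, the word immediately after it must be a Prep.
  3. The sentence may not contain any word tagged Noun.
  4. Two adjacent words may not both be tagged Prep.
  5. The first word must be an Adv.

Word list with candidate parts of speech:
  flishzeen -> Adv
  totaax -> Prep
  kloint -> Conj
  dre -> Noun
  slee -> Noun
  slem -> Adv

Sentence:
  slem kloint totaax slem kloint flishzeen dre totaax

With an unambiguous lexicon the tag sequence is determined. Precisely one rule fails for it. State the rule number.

Fixed tagging: Adv Conj Prep Adv Conj Adv Noun Prep.
Applying the rules: R1 ok, R2 ok, R3 fails, R4 ok, R5 ok.
Only rule 3 fails.

3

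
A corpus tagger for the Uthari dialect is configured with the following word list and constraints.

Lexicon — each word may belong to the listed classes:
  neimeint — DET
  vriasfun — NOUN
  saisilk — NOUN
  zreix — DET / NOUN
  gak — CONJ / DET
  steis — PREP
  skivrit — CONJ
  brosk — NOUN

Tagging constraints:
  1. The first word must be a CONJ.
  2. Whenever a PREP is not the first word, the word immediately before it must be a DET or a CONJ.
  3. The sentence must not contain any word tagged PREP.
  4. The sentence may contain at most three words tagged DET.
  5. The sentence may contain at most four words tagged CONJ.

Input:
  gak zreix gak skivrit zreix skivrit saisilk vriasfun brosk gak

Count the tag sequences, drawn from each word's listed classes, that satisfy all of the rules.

Candidates per position — 1:gak {CONJ,DET}; 2:zreix {DET,NOUN}; 3:gak {CONJ,DET}; 4:skivrit {CONJ}; 5:zreix {DET,NOUN}; 6:skivrit {CONJ}; 7:saisilk {NOUN}; 8:vriasfun {NOUN}; 9:brosk {NOUN}; 10:gak {CONJ,DET}.
There are 32 candidate sequences in total.
Checking each against the rules leaves 11 sequences.
Count = 11.

11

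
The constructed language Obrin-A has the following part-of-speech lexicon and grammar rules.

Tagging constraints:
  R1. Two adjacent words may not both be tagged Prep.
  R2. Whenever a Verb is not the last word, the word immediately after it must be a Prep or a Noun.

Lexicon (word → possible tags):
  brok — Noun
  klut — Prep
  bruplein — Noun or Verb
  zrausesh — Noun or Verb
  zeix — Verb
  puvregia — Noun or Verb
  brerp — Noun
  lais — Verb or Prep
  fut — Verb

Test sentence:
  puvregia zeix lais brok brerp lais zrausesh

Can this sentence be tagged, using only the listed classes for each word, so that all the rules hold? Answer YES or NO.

Candidates per position — 1:puvregia {Noun,Verb}; 2:zeix {Verb}; 3:lais {Verb,Prep}; 4:brok {Noun}; 5:brerp {Noun}; 6:lais {Verb,Prep}; 7:zrausesh {Noun,Verb}.
One satisfying assignment: Noun Verb Prep Noun Noun Verb Noun.
Verifying each rule — rule 1 holds; rule 2 holds.

YES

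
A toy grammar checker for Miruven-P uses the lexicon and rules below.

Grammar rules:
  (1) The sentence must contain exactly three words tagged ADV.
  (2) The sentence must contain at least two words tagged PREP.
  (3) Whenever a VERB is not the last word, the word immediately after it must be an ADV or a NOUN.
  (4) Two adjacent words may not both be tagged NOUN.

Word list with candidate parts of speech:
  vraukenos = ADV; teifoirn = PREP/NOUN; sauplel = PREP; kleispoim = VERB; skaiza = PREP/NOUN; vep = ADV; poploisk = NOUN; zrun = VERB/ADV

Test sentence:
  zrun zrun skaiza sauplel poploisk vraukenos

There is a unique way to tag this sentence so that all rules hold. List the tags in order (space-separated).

ADV ADV PREP PREP NOUN ADV

Candidates per position — 1:zrun {VERB,ADV}; 2:zrun {VERB,ADV}; 3:skaiza {PREP,NOUN}; 4:sauplel {PREP}; 5:poploisk {NOUN}; 6:vraukenos {ADV}.
Position 1: tagging it VERB would leave rule 1 unsatisfiable, so it must be ADV.
Position 2: tagging it VERB would leave rule 1 unsatisfiable, so it must be ADV.
Position 3: tagging it NOUN would leave rule 2 unsatisfiable, so it must be PREP.
The unique satisfying tagging is: ADV ADV PREP PREP NOUN ADV.
Checking: rule 1 holds; rule 2 holds; rule 3 holds; rule 4 holds.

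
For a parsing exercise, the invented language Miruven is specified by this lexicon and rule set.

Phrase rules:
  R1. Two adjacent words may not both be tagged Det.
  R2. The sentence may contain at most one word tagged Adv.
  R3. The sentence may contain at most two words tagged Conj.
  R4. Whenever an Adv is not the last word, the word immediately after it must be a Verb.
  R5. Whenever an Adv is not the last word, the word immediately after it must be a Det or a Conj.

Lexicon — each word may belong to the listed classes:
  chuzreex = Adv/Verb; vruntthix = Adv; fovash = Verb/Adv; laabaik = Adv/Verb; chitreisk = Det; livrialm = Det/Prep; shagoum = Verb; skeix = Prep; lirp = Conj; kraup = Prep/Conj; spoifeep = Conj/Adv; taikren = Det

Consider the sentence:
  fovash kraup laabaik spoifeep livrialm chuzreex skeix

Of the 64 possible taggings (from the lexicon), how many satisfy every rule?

Candidates per position — 1:fovash {Verb,Adv}; 2:kraup {Prep,Conj}; 3:laabaik {Adv,Verb}; 4:spoifeep {Conj,Adv}; 5:livrialm {Det,Prep}; 6:chuzreex {Adv,Verb}; 7:skeix {Prep}.
There are 64 candidate sequences in total.
The sequences that satisfy every rule: Verb Prep Verb Conj Det Verb Prep; Verb Prep Verb Conj Prep Verb Prep; Verb Conj Verb Conj Det Verb Prep; Verb Conj Verb Conj Prep Verb Prep.
Count = 4.

4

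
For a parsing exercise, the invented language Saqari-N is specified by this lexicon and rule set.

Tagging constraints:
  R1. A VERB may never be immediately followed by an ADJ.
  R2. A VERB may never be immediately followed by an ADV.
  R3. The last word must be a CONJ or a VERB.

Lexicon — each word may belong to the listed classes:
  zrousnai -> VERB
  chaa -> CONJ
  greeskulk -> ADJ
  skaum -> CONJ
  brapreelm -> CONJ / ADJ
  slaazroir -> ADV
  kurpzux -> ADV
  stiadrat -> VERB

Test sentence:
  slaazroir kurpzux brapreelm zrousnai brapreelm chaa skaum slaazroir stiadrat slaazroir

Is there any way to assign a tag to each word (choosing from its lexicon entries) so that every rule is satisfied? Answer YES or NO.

NO

Candidates per position — 1:slaazroir {ADV}; 2:kurpzux {ADV}; 3:brapreelm {CONJ,ADJ}; 4:zrousnai {VERB}; 5:brapreelm {CONJ,ADJ}; 6:chaa {CONJ}; 7:skaum {CONJ}; 8:slaazroir {ADV}; 9:stiadrat {VERB}; 10:slaazroir {ADV}.
Rule 2 cannot be satisfied by any choice of tags from the lexicon.
So there is no consistent tagging.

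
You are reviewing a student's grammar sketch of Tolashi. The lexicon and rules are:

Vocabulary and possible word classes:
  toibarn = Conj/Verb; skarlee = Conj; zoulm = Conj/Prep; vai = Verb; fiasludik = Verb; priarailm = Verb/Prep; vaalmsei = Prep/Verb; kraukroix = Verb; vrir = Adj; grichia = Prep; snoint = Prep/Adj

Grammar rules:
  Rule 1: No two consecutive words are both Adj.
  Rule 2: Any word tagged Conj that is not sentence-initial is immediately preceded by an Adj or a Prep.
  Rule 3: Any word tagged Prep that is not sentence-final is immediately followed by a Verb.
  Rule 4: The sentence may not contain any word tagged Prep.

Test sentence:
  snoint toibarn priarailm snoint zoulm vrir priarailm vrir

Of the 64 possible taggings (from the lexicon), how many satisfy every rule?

2

Candidates per position — 1:snoint {Prep,Adj}; 2:toibarn {Conj,Verb}; 3:priarailm {Verb,Prep}; 4:snoint {Prep,Adj}; 5:zoulm {Conj,Prep}; 6:vrir {Adj}; 7:priarailm {Verb,Prep}; 8:vrir {Adj}.
There are 64 candidate sequences in total.
The sequences that satisfy every rule: Adj Conj Verb Adj Conj Adj Verb Adj; Adj Verb Verb Adj Conj Adj Verb Adj.
Count = 2.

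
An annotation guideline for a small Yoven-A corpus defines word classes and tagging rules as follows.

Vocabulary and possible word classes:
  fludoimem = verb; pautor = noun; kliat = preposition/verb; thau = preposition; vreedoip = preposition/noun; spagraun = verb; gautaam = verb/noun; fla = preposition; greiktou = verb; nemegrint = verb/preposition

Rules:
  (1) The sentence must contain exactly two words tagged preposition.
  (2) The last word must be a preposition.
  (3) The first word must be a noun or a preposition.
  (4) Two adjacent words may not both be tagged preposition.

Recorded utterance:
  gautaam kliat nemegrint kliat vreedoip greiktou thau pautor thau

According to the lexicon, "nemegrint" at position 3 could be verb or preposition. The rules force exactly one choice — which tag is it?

verb

Candidates per position — 1:gautaam {verb,noun}; 2:kliat {preposition,verb}; 3:nemegrint {verb,preposition}; 4:kliat {preposition,verb}; 5:vreedoip {preposition,noun}; 6:greiktou {verb}; 7:thau {preposition}; 8:pautor {noun}; 9:thau {preposition}.
Word 1 cannot be verb — rule 3 would then fail for every completion. It is noun.
Word 2 cannot be preposition — rule 1 would then fail for every completion. It is verb.
Word 3 cannot be preposition — rule 1 would then fail for every completion. It is verb.
Word 4 cannot be preposition — rule 1 would then fail for every completion. It is verb.
Word 5 cannot be preposition — rule 1 would then fail for every completion. It is noun.
The unique satisfying tagging is: noun verb verb verb noun verb preposition noun preposition.
Verifying each rule — rule 1 satisfied; rule 2 satisfied; rule 3 satisfied; rule 4 satisfied.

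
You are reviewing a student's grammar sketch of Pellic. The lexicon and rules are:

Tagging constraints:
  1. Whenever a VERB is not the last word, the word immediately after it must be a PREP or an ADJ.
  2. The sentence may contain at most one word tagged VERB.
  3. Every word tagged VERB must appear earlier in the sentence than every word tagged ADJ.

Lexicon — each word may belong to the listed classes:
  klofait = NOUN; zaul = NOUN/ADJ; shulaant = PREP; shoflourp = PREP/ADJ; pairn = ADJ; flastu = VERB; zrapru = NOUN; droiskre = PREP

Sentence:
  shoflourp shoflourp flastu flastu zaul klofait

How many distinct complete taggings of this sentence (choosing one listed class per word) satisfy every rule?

0

Candidates per position — 1:shoflourp {PREP,ADJ}; 2:shoflourp {PREP,ADJ}; 3:flastu {VERB}; 4:flastu {VERB}; 5:zaul {NOUN,ADJ}; 6:klofait {NOUN}.
There are 8 candidate sequences in total.
Rule 1 cannot be satisfied by any choice of tags from the lexicon.
So there is no consistent tagging.
Count = 0.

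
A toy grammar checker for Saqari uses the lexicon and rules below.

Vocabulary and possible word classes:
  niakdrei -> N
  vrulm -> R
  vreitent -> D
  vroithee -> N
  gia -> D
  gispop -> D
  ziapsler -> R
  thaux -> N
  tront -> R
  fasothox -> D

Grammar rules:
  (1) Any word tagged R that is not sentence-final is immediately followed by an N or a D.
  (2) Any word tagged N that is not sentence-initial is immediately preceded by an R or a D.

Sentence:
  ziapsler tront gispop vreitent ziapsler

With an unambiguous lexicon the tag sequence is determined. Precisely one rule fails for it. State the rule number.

Fixed tagging: R R D D R.
Rule check: R1 violated, R2 holds.
Only rule 1 fails.

1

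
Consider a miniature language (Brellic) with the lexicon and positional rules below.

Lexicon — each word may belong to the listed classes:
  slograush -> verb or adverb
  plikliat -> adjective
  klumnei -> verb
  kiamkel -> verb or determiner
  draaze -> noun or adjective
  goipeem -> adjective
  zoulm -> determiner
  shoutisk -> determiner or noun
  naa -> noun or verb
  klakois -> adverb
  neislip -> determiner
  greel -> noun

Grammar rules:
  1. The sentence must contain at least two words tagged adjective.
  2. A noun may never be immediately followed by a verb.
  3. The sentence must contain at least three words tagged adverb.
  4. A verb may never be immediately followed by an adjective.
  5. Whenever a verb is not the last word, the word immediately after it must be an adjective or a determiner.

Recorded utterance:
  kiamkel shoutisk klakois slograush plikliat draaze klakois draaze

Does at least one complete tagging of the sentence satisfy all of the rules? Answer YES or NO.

Candidates per position — 1:kiamkel {verb,determiner}; 2:shoutisk {determiner,noun}; 3:klakois {adverb}; 4:slograush {verb,adverb}; 5:plikliat {adjective}; 6:draaze {noun,adjective}; 7:klakois {adverb}; 8:draaze {noun,adjective}.
One satisfying assignment: determiner determiner adverb adverb adjective noun adverb adjective.
Rule-by-rule: rule 1 ✓; rule 2 ✓; rule 3 ✓; rule 4 ✓; rule 5 ✓.

YES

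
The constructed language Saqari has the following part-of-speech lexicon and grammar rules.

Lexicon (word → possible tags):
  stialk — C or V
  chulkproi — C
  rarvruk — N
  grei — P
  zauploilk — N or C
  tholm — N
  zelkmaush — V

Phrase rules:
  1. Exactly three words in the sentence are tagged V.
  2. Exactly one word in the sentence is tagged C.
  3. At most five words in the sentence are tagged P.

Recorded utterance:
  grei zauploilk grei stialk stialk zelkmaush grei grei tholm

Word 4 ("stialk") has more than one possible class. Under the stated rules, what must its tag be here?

Candidates per position — 1:grei {P}; 2:zauploilk {N,C}; 3:grei {P}; 4:stialk {C,V}; 5:stialk {C,V}; 6:zelkmaush {V}; 7:grei {P}; 8:grei {P}; 9:tholm {N}.
At position 4, choosing C makes rule 1 impossible to satisfy; hence V.
At position 5, choosing C makes rule 1 impossible to satisfy; hence V.
At position 2, choosing N makes rule 2 impossible to satisfy; hence C.
That leaves exactly one tagging: P C P V V V P P N.
Checking: rule 1 holds; rule 2 holds; rule 3 holds.

V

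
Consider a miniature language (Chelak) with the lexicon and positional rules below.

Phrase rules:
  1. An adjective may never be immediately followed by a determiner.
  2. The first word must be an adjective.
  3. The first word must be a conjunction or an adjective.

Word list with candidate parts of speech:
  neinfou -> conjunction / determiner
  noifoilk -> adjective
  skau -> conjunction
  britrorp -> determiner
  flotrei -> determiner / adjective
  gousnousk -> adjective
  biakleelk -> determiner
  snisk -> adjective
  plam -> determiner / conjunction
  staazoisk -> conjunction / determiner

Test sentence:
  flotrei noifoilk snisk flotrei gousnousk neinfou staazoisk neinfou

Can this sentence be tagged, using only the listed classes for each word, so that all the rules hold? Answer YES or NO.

YES

Candidates per position — 1:flotrei {determiner,adjective}; 2:noifoilk {adjective}; 3:snisk {adjective}; 4:flotrei {determiner,adjective}; 5:gousnousk {adjective}; 6:neinfou {conjunction,determiner}; 7:staazoisk {conjunction,determiner}; 8:neinfou {conjunction,determiner}.
One satisfying assignment: adjective adjective adjective adjective adjective conjunction conjunction determiner.
Check: rule 1 ✓; rule 2 ✓; rule 3 ✓.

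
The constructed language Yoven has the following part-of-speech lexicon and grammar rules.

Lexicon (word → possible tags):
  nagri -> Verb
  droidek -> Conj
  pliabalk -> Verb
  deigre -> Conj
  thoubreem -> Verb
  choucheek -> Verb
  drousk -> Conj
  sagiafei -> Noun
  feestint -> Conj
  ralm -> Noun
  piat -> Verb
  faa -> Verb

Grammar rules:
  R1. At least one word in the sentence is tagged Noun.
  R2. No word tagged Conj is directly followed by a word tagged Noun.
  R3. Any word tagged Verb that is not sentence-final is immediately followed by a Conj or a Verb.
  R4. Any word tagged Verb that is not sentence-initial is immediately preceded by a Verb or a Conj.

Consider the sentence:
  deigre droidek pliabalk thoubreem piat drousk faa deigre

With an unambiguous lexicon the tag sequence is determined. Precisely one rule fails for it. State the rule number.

1

Fixed tagging: Conj Conj Verb Verb Verb Conj Verb Conj.
Applying the rules: R1 violated, R2 holds, R3 holds, R4 holds.
Only rule 1 fails.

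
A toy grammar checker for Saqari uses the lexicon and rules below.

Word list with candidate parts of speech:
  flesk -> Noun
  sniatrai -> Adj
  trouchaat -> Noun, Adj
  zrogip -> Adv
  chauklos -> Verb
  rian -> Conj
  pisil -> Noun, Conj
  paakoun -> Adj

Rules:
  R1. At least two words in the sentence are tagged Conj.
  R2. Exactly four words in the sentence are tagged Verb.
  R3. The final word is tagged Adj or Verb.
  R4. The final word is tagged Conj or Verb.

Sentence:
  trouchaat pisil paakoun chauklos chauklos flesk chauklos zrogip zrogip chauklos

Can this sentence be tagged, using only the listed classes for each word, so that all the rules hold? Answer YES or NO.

Candidates per position — 1:trouchaat {Noun,Adj}; 2:pisil {Noun,Conj}; 3:paakoun {Adj}; 4:chauklos {Verb}; 5:chauklos {Verb}; 6:flesk {Noun}; 7:chauklos {Verb}; 8:zrogip {Adv}; 9:zrogip {Adv}; 10:chauklos {Verb}.
Rule 1 cannot be satisfied by any choice of tags from the lexicon.
So there is no consistent tagging.

NO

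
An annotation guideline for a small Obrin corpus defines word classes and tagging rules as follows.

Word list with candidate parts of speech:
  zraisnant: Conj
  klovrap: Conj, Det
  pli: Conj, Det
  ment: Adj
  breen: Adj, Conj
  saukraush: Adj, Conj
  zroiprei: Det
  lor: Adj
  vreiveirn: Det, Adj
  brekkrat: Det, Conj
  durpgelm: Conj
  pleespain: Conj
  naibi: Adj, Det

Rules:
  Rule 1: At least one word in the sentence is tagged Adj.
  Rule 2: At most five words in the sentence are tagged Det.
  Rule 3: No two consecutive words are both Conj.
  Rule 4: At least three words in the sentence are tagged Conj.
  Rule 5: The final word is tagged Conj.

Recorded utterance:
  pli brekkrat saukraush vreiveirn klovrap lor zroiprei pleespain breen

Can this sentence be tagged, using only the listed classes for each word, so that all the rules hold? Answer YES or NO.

NO

Candidates per position — 1:pli {Conj,Det}; 2:brekkrat {Det,Conj}; 3:saukraush {Adj,Conj}; 4:vreiveirn {Det,Adj}; 5:klovrap {Conj,Det}; 6:lor {Adj}; 7:zroiprei {Det}; 8:pleespain {Conj}; 9:breen {Adj,Conj}.
Every candidate sequence violates at least one rule; no consistent tagging exists.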